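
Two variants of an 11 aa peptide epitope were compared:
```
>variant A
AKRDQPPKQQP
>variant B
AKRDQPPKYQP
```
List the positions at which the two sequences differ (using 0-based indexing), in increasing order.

8

Scanning 0-based: 8: Q/Y.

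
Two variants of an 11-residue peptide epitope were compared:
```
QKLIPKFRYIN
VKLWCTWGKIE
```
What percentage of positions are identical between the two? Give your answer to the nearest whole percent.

8 positions differ (1, 4, 5, 6, 7, 8, 9, 11), so 3 of 11 match: 3/11 = 27.27%.

27%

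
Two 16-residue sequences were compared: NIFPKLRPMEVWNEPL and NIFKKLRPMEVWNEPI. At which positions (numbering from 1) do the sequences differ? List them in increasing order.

Differences at position 4 (P→K), position 16 (L→I).

4, 16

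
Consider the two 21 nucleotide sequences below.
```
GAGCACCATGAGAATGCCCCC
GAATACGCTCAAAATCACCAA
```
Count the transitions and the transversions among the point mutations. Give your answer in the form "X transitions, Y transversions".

3 transitions, 7 transversions

Mismatches (1-based):
site 3: G→A (purine→purine, transition)
site 4: C→T (pyrimidine→pyrimidine, transition)
site 7: C→G (pyrimidine→purine, transversion)
site 8: A→C (purine→pyrimidine, transversion)
site 10: G→C (purine→pyrimidine, transversion)
site 12: G→A (purine→purine, transition)
site 16: G→C (purine→pyrimidine, transversion)
site 17: C→A (pyrimidine→purine, transversion)
site 20: C→A (pyrimidine→purine, transversion)
site 21: C→A (pyrimidine→purine, transversion)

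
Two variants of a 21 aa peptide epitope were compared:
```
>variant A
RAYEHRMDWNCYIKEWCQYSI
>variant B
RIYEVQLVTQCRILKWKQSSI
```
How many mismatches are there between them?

Comparing position by position, 12 residues differ: 2 (A/I), 5 (H/V), 6 (R/Q), 7 (M/L), 8 (D/V), 9 (W/T), 10 (N/Q), 12 (Y/R), 14 (K/L), 15 (E/K), 17 (C/K), 19 (Y/S).

12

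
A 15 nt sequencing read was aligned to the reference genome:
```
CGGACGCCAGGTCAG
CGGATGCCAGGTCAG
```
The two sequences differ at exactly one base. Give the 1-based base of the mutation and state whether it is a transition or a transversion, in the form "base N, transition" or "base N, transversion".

base 5, transition

The sequences differ only at base 5: C→T (pyrimidine→pyrimidine), a transition.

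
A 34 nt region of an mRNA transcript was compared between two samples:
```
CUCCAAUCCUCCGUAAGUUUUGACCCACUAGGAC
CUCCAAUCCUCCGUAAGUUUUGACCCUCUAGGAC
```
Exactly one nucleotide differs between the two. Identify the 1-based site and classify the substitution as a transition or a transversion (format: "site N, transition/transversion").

The sequences differ only at site 27: A→U (purine→pyrimidine), a transversion.

site 27, transversion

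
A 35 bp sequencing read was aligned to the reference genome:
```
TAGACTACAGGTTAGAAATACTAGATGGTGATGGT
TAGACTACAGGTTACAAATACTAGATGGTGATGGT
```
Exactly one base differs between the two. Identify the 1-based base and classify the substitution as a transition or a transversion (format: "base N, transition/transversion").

The sequences differ only at base 15: G→C (purine→pyrimidine), a transversion.

base 15, transversion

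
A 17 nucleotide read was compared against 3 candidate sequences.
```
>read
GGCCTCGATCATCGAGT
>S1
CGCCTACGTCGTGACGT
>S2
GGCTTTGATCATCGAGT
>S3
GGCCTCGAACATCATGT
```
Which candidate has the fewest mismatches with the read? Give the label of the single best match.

S2

Hamming distances to read — S1: 8; S2: 2; S3: 3.
Smallest is S2 with 2 mismatches.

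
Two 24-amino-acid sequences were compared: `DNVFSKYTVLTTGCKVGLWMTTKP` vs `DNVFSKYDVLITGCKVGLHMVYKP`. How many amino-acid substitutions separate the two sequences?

Mismatches (1-based): residue 8: T→D; residue 11: T→I; residue 19: W→H; residue 21: T→V; residue 22: T→Y.

5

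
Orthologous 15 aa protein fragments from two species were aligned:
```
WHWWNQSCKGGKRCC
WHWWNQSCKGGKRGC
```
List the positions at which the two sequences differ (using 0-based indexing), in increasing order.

Differences at position 13 (C→G).

13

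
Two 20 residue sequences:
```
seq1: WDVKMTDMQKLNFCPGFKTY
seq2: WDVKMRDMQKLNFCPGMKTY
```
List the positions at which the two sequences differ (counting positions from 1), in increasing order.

6, 17

Scanning 1-based: 6: T/R; 17: F/M.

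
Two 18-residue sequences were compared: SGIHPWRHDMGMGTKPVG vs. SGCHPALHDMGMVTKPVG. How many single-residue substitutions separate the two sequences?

4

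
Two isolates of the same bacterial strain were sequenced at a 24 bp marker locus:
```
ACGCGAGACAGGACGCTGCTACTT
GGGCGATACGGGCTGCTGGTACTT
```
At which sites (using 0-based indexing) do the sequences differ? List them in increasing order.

Scanning 0-based: 0: A/G; 1: C/G; 6: G/T; 9: A/G; 12: A/C; 13: C/T; 18: C/G.

0, 1, 6, 9, 12, 13, 18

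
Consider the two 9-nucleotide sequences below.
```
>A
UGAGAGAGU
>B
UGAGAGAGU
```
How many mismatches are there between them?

0

No positions differ; the sequences are identical.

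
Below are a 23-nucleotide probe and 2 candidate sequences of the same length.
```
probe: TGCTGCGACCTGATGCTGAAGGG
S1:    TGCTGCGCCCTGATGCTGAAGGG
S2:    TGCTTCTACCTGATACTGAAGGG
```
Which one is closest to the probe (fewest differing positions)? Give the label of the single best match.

S1

Hamming distances to probe — S1: 1; S2: 3.
Smallest is S1 with 1 mismatch.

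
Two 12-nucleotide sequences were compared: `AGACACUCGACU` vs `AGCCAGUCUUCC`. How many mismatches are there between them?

5

Comparing position by position, 5 sites differ: 3 (A/C), 6 (C/G), 9 (G/U), 10 (A/U), 12 (U/C).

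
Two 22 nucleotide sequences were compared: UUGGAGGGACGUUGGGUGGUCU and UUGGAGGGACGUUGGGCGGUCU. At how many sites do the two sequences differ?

Comparing position by position, 1 site differs: 17 (U/C).

1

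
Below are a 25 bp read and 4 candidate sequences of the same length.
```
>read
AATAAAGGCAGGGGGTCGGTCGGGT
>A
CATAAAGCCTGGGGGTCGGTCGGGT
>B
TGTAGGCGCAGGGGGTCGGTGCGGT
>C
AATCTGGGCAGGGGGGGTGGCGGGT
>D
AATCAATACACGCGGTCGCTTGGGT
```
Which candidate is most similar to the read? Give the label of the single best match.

A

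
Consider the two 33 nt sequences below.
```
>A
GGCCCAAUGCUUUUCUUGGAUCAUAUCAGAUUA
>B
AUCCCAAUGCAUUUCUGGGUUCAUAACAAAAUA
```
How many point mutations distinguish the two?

The sequences differ at positions 1, 2, 11, 17, 20, 26, 29, 31 (1-based) — 8 in total.

8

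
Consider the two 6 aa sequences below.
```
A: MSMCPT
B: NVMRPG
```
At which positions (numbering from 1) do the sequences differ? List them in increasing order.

Differences at position 1 (M→N), position 2 (S→V), position 4 (C→R), position 6 (T→G).

1, 2, 4, 6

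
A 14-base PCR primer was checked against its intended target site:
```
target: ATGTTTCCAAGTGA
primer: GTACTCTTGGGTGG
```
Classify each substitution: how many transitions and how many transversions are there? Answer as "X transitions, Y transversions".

9 transitions, 0 transversions

Transitions (purine↔purine or pyrimidine↔pyrimidine): 1 A→G, 3 G→A, 4 T→C, 6 T→C, 7 C→T, 8 C→T, 9 A→G, 10 A→G, 14 A→G.
Transversions (purine↔pyrimidine): none.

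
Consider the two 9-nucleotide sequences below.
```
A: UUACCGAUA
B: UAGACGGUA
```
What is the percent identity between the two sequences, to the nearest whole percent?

Mismatches at positions 2, 3, 4, 7 (1-based): 4 of 9.
Identical positions: 5/9 = 55.56% → 56%.

56%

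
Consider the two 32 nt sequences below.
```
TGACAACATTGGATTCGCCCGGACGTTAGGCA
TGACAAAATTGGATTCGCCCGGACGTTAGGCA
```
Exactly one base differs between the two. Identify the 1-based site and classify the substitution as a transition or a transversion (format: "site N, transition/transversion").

site 7, transversion

Site 7 changes C→A. C is a pyrimidine and A is a purine, so this is a transversion.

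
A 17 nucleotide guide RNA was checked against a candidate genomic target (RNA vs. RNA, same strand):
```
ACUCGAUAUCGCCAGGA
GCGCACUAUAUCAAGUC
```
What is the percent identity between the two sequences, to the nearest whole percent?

Mismatches at positions 1, 3, 5, 6, 10, 11, 13, 16, 17 (1-based): 9 of 17.
Identical positions: 8/17 = 47.06% → 47%.

47%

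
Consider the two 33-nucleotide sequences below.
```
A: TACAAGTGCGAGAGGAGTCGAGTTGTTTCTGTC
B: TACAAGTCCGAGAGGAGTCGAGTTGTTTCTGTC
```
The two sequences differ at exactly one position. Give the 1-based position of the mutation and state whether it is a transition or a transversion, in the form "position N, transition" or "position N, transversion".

The sequences differ only at position 8: G→C (purine→pyrimidine), a transversion.

position 8, transversion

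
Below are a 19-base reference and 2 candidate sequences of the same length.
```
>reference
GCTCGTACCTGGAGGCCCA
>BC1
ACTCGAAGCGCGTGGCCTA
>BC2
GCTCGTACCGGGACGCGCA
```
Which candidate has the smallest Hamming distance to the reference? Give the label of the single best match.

BC1 differs at 7 bases; BC2 differs at 3 bases. The closest is BC2.

BC2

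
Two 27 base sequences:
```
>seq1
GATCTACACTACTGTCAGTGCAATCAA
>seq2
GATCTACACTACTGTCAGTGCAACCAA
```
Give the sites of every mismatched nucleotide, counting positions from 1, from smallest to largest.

24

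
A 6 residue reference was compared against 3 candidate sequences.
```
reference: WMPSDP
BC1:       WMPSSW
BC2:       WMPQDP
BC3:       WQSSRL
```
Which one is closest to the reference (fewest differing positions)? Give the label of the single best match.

Hamming distances to reference — BC1: 2; BC2: 1; BC3: 4.
Smallest is BC2 with 1 mismatch.

BC2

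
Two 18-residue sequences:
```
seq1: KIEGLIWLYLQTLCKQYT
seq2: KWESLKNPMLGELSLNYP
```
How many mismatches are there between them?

12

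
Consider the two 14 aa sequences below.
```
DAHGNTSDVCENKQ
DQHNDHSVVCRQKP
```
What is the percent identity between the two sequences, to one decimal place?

42.9%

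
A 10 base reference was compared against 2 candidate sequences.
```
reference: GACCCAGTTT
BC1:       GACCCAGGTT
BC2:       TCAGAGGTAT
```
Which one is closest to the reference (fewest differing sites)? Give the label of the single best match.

BC1

BC1 differs at 1 site; BC2 differs at 7 sites. The closest is BC1.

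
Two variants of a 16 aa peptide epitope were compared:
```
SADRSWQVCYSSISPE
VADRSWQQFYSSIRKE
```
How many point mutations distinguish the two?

5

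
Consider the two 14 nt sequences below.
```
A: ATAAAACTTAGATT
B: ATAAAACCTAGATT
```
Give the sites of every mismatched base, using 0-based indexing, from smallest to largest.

Scanning 0-based: 7: T/C.

7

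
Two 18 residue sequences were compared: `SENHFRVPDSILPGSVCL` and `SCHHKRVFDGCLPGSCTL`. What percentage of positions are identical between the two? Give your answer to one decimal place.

55.6%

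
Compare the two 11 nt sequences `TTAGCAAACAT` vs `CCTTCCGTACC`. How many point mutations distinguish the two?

The sequences differ at sites 1, 2, 3, 4, 6, 7, 8, 9, 10, 11 (1-based) — 10 in total.

10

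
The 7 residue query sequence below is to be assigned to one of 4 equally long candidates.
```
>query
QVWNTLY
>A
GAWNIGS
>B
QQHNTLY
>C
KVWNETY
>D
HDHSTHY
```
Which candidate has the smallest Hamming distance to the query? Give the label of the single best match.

Hamming distances to query — A: 5; B: 2; C: 3; D: 5.
Smallest is B with 2 mismatches.

B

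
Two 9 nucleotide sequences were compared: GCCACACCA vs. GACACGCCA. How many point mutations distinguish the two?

2

Mismatches (1-based): position 2: C→A; position 6: A→G.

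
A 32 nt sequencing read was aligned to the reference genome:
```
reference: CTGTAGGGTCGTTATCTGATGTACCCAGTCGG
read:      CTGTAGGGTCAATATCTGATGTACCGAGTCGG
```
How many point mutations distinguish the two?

3

The sequences differ at sites 11, 12, 26 (1-based) — 3 in total.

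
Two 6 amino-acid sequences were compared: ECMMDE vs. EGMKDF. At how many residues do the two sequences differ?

3

Comparing position by position, 3 residues differ: 2 (C/G), 4 (M/K), 6 (E/F).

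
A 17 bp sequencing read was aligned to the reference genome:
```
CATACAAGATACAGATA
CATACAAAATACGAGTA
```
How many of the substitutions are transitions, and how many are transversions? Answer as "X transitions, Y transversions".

4 transitions, 0 transversions

Transitions (purine↔purine or pyrimidine↔pyrimidine): 8 G→A, 13 A→G, 14 G→A, 15 A→G.
Transversions (purine↔pyrimidine): none.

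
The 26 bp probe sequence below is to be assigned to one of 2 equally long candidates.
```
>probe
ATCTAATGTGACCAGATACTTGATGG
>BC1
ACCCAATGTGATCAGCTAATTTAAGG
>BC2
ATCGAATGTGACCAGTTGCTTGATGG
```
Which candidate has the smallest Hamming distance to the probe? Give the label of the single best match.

BC2

BC1 differs at 7 bases; BC2 differs at 3 bases. The closest is BC2.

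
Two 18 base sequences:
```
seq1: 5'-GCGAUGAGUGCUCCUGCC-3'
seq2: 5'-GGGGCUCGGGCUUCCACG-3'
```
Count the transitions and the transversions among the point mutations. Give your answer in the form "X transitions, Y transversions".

5 transitions, 5 transversions

Mismatches (1-based):
site 2: C→G (pyrimidine→purine, transversion)
site 4: A→G (purine→purine, transition)
site 5: U→C (pyrimidine→pyrimidine, transition)
site 6: G→U (purine→pyrimidine, transversion)
site 7: A→C (purine→pyrimidine, transversion)
site 9: U→G (pyrimidine→purine, transversion)
site 13: C→U (pyrimidine→pyrimidine, transition)
site 15: U→C (pyrimidine→pyrimidine, transition)
site 16: G→A (purine→purine, transition)
site 18: C→G (pyrimidine→purine, transversion)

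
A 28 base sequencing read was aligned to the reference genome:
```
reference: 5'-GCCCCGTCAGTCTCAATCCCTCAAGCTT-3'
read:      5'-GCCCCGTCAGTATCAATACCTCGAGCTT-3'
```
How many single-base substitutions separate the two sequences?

The sequences differ at bases 12, 18, 23 (1-based) — 3 in total.

3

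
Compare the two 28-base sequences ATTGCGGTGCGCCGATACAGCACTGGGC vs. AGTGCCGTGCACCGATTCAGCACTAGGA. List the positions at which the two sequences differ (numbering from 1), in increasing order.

Differences at position 2 (T→G), position 6 (G→C), position 11 (G→A), position 17 (A→T), position 25 (G→A), position 28 (C→A).

2, 6, 11, 17, 25, 28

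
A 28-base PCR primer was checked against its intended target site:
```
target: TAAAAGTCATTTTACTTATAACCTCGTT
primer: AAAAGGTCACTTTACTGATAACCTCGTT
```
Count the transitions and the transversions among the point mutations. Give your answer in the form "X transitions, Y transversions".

2 transitions, 2 transversions

Transitions (purine↔purine or pyrimidine↔pyrimidine): 5 A→G, 10 T→C.
Transversions (purine↔pyrimidine): 1 T→A, 17 T→G.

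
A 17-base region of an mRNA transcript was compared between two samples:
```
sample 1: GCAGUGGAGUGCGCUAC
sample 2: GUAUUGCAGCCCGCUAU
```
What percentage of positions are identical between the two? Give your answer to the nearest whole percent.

65%

6 positions differ (2, 4, 7, 10, 11, 17), so 11 of 17 match: 11/17 = 64.71%.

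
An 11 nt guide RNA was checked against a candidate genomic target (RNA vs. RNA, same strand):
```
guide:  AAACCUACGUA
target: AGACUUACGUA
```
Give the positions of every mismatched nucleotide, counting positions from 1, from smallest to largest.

Differences at position 2 (A→G), position 5 (C→U).

2, 5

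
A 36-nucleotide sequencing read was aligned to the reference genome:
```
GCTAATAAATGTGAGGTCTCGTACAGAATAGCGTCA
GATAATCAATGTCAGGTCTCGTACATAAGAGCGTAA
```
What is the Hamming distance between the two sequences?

6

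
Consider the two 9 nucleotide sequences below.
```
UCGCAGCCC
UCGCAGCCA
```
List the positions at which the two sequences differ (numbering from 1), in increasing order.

Scanning 1-based: 9: C/A.

9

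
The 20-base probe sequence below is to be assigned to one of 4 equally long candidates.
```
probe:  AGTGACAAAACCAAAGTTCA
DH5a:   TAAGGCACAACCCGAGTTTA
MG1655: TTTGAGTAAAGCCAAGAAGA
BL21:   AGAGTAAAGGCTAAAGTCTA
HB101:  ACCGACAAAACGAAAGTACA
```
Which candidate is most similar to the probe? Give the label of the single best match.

HB101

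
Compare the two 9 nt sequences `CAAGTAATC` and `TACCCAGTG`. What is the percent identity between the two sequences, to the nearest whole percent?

6 positions differ (1, 3, 4, 5, 7, 9), so 3 of 9 match: 3/9 = 33.33%.

33%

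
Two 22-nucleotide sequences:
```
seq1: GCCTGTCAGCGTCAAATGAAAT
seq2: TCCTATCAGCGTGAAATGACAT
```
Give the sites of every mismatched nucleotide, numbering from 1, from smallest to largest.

1, 5, 13, 20

Differences at site 1 (G→T), site 5 (G→A), site 13 (C→G), site 20 (A→C).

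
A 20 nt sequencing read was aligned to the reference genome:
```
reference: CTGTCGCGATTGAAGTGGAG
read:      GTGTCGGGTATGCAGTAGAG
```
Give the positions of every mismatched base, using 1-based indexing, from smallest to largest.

1, 7, 9, 10, 13, 17

Differences at position 1 (C→G), position 7 (C→G), position 9 (A→T), position 10 (T→A), position 13 (A→C), position 17 (G→A).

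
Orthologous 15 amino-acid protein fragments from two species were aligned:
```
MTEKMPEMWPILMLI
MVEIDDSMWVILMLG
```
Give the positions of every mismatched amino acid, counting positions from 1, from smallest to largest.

Differences at position 2 (T→V), position 4 (K→I), position 5 (M→D), position 6 (P→D), position 7 (E→S), position 10 (P→V), position 15 (I→G).

2, 4, 5, 6, 7, 10, 15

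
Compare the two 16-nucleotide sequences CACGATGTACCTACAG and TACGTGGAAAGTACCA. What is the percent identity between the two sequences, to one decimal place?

50.0%

Mismatches at positions 1, 5, 6, 8, 10, 11, 15, 16 (1-based): 8 of 16.
Identical positions: 8/16 = 50% → 50.0%.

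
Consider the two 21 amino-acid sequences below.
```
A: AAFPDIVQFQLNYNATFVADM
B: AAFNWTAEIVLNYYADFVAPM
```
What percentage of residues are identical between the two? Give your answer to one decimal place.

10 positions differ (4, 5, 6, 7, 8, 9, 10, 14, 16, 20), so 11 of 21 match: 11/21 = 52.38%.

52.4%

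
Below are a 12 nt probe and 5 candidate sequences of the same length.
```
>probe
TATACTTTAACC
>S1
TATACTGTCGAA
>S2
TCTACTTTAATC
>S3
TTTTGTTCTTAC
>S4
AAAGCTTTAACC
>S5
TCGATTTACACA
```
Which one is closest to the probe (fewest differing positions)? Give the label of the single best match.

S2

S1 differs at 5 positions; S2 differs at 2 positions; S3 differs at 7 positions; S4 differs at 3 positions; S5 differs at 6 positions. The closest is S2.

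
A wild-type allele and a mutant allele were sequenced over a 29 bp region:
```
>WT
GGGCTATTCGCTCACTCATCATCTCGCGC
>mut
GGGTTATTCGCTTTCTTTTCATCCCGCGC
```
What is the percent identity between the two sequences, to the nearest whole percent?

79%

Mismatches at positions 4, 13, 14, 17, 18, 24 (1-based): 6 of 29.
Identical positions: 23/29 = 79.31% → 79%.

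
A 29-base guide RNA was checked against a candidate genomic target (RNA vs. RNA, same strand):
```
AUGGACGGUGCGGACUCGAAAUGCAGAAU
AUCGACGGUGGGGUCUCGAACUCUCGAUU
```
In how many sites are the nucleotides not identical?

Comparing position by position, 8 sites differ: 3 (G/C), 11 (C/G), 14 (A/U), 21 (A/C), 23 (G/C), 24 (C/U), 25 (A/C), 28 (A/U).

8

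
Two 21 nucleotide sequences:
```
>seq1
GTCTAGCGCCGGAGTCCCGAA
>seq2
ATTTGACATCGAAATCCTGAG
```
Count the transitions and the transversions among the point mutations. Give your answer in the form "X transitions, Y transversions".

Transitions (purine↔purine or pyrimidine↔pyrimidine): 1 G→A, 3 C→T, 5 A→G, 6 G→A, 8 G→A, 9 C→T, 12 G→A, 14 G→A, 18 C→T, 21 A→G.
Transversions (purine↔pyrimidine): none.

10 transitions, 0 transversions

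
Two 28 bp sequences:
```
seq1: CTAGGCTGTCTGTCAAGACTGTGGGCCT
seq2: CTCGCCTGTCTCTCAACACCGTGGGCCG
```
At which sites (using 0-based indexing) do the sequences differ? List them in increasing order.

Differences at site 2 (A→C), site 4 (G→C), site 11 (G→C), site 16 (G→C), site 19 (T→C), site 27 (T→G).

2, 4, 11, 16, 19, 27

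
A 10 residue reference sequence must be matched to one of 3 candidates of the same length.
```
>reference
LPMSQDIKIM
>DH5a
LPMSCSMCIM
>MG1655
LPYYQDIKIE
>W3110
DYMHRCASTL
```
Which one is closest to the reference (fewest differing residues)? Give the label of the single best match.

MG1655

Hamming distances to reference — DH5a: 4; MG1655: 3; W3110: 9.
Smallest is MG1655 with 3 mismatches.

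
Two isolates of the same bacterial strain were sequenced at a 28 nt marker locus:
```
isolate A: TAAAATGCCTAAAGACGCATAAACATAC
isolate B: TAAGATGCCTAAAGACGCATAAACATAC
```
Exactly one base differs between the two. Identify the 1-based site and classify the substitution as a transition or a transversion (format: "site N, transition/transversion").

site 4, transition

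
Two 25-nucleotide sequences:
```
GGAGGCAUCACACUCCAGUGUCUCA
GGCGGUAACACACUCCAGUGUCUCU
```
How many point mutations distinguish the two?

The sequences differ at positions 3, 6, 8, 25 (1-based) — 4 in total.

4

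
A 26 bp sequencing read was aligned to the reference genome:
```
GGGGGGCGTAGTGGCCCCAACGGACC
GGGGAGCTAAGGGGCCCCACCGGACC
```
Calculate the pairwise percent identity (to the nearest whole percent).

81%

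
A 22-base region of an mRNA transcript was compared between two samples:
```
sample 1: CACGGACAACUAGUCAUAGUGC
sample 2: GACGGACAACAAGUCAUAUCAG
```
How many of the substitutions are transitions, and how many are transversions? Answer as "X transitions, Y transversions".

2 transitions, 4 transversions

Mismatches (1-based):
position 1: C→G (pyrimidine→purine, transversion)
position 11: U→A (pyrimidine→purine, transversion)
position 19: G→U (purine→pyrimidine, transversion)
position 20: U→C (pyrimidine→pyrimidine, transition)
position 21: G→A (purine→purine, transition)
position 22: C→G (pyrimidine→purine, transversion)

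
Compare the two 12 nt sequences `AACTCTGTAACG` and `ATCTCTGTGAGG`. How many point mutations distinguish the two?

The sequences differ at positions 2, 9, 11 (1-based) — 3 in total.

3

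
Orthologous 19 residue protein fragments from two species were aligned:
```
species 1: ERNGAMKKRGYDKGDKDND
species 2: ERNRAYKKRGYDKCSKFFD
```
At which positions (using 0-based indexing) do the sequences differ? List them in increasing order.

3, 5, 13, 14, 16, 17

Scanning 0-based: 3: G/R; 5: M/Y; 13: G/C; 14: D/S; 16: D/F; 17: N/F.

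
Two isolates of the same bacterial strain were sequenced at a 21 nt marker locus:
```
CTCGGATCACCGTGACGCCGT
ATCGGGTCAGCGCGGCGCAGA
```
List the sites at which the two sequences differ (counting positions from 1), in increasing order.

Scanning 1-based: 1: C/A; 6: A/G; 10: C/G; 13: T/C; 15: A/G; 19: C/A; 21: T/A.

1, 6, 10, 13, 15, 19, 21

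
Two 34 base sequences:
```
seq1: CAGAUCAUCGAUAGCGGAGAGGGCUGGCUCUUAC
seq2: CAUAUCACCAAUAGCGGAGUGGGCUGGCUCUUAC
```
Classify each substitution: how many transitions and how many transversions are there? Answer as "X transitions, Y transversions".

2 transitions, 2 transversions

Transitions (purine↔purine or pyrimidine↔pyrimidine): 8 U→C, 10 G→A.
Transversions (purine↔pyrimidine): 3 G→U, 20 A→U.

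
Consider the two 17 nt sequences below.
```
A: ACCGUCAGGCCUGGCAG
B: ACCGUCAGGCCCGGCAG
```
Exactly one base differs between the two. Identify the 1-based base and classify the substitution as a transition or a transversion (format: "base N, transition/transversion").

The sequences differ only at base 12: U→C (pyrimidine→pyrimidine), a transition.

base 12, transition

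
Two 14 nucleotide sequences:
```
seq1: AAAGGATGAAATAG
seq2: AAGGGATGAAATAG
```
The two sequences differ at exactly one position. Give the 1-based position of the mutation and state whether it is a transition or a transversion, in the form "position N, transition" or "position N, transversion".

position 3, transition

Position 3 changes A→G. A is a purine and G is a purine, so this is a transition.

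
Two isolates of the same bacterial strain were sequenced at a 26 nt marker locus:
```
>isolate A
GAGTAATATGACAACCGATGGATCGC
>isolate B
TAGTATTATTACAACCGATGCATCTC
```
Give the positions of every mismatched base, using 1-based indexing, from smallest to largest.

1, 6, 10, 21, 25

Scanning 1-based: 1: G/T; 6: A/T; 10: G/T; 21: G/C; 25: G/T.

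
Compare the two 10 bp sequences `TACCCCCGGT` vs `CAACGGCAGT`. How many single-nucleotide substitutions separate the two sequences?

The sequences differ at sites 1, 3, 5, 6, 8 (1-based) — 5 in total.

5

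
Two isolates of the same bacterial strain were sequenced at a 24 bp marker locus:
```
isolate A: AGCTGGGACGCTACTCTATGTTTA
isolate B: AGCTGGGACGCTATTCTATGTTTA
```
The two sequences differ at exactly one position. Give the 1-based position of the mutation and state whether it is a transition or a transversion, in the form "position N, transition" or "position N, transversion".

Position 14 changes C→T. C is a pyrimidine and T is a pyrimidine, so this is a transition.

position 14, transition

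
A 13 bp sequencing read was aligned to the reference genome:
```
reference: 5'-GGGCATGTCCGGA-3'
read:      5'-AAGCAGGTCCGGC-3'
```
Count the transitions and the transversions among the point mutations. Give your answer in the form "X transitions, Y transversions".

2 transitions, 2 transversions

Mismatches (1-based):
position 1: G→A (purine→purine, transition)
position 2: G→A (purine→purine, transition)
position 6: T→G (pyrimidine→purine, transversion)
position 13: A→C (purine→pyrimidine, transversion)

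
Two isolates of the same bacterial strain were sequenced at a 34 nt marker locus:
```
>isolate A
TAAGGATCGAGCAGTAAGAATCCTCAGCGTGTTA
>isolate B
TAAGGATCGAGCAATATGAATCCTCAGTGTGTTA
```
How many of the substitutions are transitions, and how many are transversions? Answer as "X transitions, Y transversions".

2 transitions, 1 transversion

Transitions (purine↔purine or pyrimidine↔pyrimidine): 14 G→A, 28 C→T.
Transversions (purine↔pyrimidine): 17 A→T.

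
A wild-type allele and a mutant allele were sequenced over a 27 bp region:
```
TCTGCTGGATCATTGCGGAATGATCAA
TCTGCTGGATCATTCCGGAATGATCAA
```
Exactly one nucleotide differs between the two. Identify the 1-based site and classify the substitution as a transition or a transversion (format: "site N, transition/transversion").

site 15, transversion

The sequences differ only at site 15: G→C (purine→pyrimidine), a transversion.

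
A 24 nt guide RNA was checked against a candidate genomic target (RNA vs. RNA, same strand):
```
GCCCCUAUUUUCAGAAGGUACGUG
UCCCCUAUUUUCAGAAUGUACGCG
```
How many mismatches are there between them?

Comparing position by position, 3 sites differ: 1 (G/U), 17 (G/U), 23 (U/C).

3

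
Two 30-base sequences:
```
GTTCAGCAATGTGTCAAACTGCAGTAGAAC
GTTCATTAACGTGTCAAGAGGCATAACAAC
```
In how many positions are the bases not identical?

Comparing position by position, 9 positions differ: 6 (G/T), 7 (C/T), 10 (T/C), 18 (A/G), 19 (C/A), 20 (T/G), 24 (G/T), 25 (T/A), 27 (G/C).

9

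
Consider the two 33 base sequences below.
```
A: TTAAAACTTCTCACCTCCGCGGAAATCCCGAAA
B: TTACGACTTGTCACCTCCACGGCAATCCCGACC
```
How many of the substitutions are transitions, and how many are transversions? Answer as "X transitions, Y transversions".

Mismatches (1-based):
position 4: A→C (purine→pyrimidine, transversion)
position 5: A→G (purine→purine, transition)
position 10: C→G (pyrimidine→purine, transversion)
position 19: G→A (purine→purine, transition)
position 23: A→C (purine→pyrimidine, transversion)
position 32: A→C (purine→pyrimidine, transversion)
position 33: A→C (purine→pyrimidine, transversion)

2 transitions, 5 transversions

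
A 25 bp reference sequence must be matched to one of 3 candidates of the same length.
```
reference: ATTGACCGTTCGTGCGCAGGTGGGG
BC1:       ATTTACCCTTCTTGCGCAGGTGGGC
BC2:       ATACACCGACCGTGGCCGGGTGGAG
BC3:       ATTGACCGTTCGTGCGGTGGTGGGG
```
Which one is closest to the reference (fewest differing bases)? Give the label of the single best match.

BC3

Hamming distances to reference — BC1: 4; BC2: 8; BC3: 2.
Smallest is BC3 with 2 mismatches.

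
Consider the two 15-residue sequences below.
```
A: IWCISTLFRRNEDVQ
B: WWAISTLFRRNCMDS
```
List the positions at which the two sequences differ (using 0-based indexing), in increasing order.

Differences at position 0 (I→W), position 2 (C→A), position 11 (E→C), position 12 (D→M), position 13 (V→D), position 14 (Q→S).

0, 2, 11, 12, 13, 14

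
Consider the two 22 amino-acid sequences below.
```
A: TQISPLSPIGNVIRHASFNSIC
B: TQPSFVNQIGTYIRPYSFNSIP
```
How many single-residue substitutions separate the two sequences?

10

The sequences differ at positions 3, 5, 6, 7, 8, 11, 12, 15, 16, 22 (1-based) — 10 in total.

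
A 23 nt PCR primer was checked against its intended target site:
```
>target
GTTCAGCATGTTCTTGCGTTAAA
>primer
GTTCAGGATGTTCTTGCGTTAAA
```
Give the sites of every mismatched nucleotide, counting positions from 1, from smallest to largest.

Differences at site 7 (C→G).

7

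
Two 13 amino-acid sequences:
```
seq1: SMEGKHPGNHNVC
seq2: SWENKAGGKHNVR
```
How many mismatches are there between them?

The sequences differ at positions 2, 4, 6, 7, 9, 13 (1-based) — 6 in total.

6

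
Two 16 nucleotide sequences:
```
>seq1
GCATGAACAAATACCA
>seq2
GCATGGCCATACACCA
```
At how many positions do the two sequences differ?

4

Mismatches (1-based): position 6: A→G; position 7: A→C; position 10: A→T; position 12: T→C.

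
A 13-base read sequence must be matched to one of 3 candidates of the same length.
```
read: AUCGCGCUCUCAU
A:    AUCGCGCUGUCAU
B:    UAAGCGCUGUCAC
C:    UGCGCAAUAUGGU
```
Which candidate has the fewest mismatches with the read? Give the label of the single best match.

Hamming distances to read — A: 1; B: 5; C: 7.
Smallest is A with 1 mismatch.

A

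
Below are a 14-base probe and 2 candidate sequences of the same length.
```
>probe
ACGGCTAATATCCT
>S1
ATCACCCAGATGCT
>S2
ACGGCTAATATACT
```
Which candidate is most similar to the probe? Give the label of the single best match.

S2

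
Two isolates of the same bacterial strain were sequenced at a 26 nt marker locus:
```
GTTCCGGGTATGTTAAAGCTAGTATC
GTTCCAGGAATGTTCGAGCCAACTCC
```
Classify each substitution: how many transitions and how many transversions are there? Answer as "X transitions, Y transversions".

6 transitions, 3 transversions

Transitions (purine↔purine or pyrimidine↔pyrimidine): 6 G→A, 16 A→G, 20 T→C, 22 G→A, 23 T→C, 25 T→C.
Transversions (purine↔pyrimidine): 9 T→A, 15 A→C, 24 A→T.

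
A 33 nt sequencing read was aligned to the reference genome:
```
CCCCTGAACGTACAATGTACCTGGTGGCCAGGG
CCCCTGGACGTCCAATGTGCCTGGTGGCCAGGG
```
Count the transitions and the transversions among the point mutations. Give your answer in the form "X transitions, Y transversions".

2 transitions, 1 transversion

Mismatches (1-based):
site 7: A→G (purine→purine, transition)
site 12: A→C (purine→pyrimidine, transversion)
site 19: A→G (purine→purine, transition)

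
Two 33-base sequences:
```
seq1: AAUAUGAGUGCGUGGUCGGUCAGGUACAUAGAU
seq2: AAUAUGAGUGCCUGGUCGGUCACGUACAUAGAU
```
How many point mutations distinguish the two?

The sequences differ at bases 12, 23 (1-based) — 2 in total.

2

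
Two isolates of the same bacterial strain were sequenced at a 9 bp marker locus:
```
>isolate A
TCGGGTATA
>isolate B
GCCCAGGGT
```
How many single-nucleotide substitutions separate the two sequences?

8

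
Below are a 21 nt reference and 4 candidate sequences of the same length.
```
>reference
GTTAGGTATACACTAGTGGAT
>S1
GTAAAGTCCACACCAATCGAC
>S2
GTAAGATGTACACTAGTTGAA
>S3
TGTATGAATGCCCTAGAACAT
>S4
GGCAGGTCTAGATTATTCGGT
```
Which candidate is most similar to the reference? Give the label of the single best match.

S1 differs at 8 sites; S2 differs at 5 sites; S3 differs at 9 sites; S4 differs at 8 sites. The closest is S2.

S2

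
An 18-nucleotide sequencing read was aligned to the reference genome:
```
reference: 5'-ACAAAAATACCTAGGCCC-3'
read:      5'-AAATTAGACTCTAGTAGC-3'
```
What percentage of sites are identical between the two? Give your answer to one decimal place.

Mismatches at positions 2, 4, 5, 7, 8, 9, 10, 15, 16, 17 (1-based): 10 of 18.
Identical positions: 8/18 = 44.44% → 44.4%.

44.4%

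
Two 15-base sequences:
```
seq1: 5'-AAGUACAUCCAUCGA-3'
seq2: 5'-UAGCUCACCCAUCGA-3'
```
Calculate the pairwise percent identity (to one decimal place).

4 positions differ (1, 4, 5, 8), so 11 of 15 match: 11/15 = 73.33%.

73.3%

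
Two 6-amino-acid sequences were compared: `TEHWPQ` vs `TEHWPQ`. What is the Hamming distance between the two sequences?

The two sequences are identical at every position.

0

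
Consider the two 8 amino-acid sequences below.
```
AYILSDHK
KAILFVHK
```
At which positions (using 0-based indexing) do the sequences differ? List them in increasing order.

0, 1, 4, 5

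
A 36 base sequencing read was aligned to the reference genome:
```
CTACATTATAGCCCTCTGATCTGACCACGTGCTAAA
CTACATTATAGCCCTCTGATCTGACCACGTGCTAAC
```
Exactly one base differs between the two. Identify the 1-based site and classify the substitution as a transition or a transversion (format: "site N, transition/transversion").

The sequences differ only at site 36: A→C (purine→pyrimidine), a transversion.

site 36, transversion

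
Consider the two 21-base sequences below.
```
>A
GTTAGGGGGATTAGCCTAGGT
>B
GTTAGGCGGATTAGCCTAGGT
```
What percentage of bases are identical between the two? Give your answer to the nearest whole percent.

Mismatch at position 7 (1-based): 1 of 21.
Identical positions: 20/21 = 95.24% → 95%.

95%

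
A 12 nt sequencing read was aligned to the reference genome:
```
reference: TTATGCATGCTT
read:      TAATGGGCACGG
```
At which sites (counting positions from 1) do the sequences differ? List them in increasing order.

2, 6, 7, 8, 9, 11, 12

Differences at site 2 (T→A), site 6 (C→G), site 7 (A→G), site 8 (T→C), site 9 (G→A), site 11 (T→G), site 12 (T→G).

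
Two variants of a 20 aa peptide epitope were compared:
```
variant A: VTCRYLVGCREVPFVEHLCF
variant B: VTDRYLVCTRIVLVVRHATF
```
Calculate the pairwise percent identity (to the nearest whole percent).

55%

Mismatches at positions 3, 8, 9, 11, 13, 14, 16, 18, 19 (1-based): 9 of 20.
Identical positions: 11/20 = 55% → 55%.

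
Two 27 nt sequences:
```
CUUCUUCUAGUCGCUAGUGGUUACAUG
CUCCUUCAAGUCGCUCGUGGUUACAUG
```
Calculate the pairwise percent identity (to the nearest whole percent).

89%

Mismatches at positions 3, 8, 16 (1-based): 3 of 27.
Identical positions: 24/27 = 88.89% → 89%.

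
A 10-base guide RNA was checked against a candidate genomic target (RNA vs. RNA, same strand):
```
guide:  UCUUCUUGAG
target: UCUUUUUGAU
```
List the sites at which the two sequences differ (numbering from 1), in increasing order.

5, 10

Scanning 1-based: 5: C/U; 10: G/U.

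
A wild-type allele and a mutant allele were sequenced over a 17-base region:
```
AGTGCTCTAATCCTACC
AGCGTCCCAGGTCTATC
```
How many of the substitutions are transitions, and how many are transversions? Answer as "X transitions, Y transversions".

Mismatches (1-based):
site 3: T→C (pyrimidine→pyrimidine, transition)
site 5: C→T (pyrimidine→pyrimidine, transition)
site 6: T→C (pyrimidine→pyrimidine, transition)
site 8: T→C (pyrimidine→pyrimidine, transition)
site 10: A→G (purine→purine, transition)
site 11: T→G (pyrimidine→purine, transversion)
site 12: C→T (pyrimidine→pyrimidine, transition)
site 16: C→T (pyrimidine→pyrimidine, transition)

7 transitions, 1 transversion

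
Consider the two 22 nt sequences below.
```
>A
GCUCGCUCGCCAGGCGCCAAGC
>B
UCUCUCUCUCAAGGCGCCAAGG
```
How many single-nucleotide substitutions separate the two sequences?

The sequences differ at bases 1, 5, 9, 11, 22 (1-based) — 5 in total.

5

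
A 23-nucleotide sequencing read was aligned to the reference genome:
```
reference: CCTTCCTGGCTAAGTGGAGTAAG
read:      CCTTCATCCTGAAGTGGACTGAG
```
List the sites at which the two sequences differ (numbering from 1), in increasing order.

6, 8, 9, 10, 11, 19, 21

Scanning 1-based: 6: C/A; 8: G/C; 9: G/C; 10: C/T; 11: T/G; 19: G/C; 21: A/G.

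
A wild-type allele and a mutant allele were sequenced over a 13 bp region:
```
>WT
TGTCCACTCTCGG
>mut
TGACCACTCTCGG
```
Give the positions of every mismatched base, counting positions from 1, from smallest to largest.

Scanning 1-based: 3: T/A.

3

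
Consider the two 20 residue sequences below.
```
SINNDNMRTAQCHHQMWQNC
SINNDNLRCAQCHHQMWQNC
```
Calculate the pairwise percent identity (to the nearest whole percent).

90%

Mismatches at positions 7, 9 (1-based): 2 of 20.
Identical positions: 18/20 = 90% → 90%.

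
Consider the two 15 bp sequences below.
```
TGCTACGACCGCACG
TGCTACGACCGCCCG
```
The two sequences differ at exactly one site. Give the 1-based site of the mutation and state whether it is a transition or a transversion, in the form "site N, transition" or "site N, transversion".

Site 13 changes A→C. A is a purine and C is a pyrimidine, so this is a transversion.

site 13, transversion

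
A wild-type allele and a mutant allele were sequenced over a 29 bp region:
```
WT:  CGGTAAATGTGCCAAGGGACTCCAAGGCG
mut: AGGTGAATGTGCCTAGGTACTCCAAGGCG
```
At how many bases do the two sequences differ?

4

The sequences differ at bases 1, 5, 14, 18 (1-based) — 4 in total.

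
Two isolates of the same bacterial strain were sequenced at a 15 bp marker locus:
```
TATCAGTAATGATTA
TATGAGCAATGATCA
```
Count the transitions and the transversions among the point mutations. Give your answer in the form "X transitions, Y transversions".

2 transitions, 1 transversion

Mismatches (1-based):
base 4: C→G (pyrimidine→purine, transversion)
base 7: T→C (pyrimidine→pyrimidine, transition)
base 14: T→C (pyrimidine→pyrimidine, transition)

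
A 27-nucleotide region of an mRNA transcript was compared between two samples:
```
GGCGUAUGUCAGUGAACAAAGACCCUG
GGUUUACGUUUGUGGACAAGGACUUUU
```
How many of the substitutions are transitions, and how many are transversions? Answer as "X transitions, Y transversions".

Transitions (purine↔purine or pyrimidine↔pyrimidine): 3 C→U, 7 U→C, 10 C→U, 15 A→G, 20 A→G, 24 C→U, 25 C→U.
Transversions (purine↔pyrimidine): 4 G→U, 11 A→U, 27 G→U.

7 transitions, 3 transversions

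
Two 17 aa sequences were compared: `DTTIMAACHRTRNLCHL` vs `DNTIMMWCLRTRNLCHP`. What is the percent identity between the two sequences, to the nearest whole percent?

Mismatches at positions 2, 6, 7, 9, 17 (1-based): 5 of 17.
Identical positions: 12/17 = 70.59% → 71%.

71%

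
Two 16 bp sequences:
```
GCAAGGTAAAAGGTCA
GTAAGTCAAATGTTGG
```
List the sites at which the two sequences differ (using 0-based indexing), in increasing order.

1, 5, 6, 10, 12, 14, 15

Differences at site 1 (C→T), site 5 (G→T), site 6 (T→C), site 10 (A→T), site 12 (G→T), site 14 (C→G), site 15 (A→G).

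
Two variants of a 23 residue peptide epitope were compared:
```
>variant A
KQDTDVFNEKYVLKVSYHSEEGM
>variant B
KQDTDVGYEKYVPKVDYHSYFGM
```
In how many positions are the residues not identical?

Mismatches (1-based): position 7: F→G; position 8: N→Y; position 13: L→P; position 16: S→D; position 20: E→Y; position 21: E→F.

6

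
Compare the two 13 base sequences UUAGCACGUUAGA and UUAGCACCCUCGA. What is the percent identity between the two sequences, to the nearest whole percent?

Mismatches at positions 8, 9, 11 (1-based): 3 of 13.
Identical positions: 10/13 = 76.92% → 77%.

77%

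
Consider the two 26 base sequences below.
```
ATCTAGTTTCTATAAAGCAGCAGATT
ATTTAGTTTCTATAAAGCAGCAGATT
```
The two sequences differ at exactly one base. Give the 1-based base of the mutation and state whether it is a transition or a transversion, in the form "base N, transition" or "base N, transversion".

base 3, transition

The sequences differ only at base 3: C→T (pyrimidine→pyrimidine), a transition.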